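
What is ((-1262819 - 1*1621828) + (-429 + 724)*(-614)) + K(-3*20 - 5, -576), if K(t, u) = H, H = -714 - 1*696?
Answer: -3067187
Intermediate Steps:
H = -1410 (H = -714 - 696 = -1410)
K(t, u) = -1410
((-1262819 - 1*1621828) + (-429 + 724)*(-614)) + K(-3*20 - 5, -576) = ((-1262819 - 1*1621828) + (-429 + 724)*(-614)) - 1410 = ((-1262819 - 1621828) + 295*(-614)) - 1410 = (-2884647 - 181130) - 1410 = -3065777 - 1410 = -3067187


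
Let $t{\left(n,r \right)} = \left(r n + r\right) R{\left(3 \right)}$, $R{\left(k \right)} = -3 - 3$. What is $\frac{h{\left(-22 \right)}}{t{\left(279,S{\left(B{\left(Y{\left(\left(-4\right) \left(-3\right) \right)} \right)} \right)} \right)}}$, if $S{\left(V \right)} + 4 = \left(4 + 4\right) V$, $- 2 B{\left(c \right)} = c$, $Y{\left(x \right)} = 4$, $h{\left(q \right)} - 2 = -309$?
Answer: $- \frac{307}{33600} \approx -0.0091369$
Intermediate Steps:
$h{\left(q \right)} = -307$ ($h{\left(q \right)} = 2 - 309 = -307$)
$R{\left(k \right)} = -6$
$B{\left(c \right)} = - \frac{c}{2}$
$S{\left(V \right)} = -4 + 8 V$ ($S{\left(V \right)} = -4 + \left(4 + 4\right) V = -4 + 8 V$)
$t{\left(n,r \right)} = - 6 r - 6 n r$ ($t{\left(n,r \right)} = \left(r n + r\right) \left(-6\right) = \left(n r + r\right) \left(-6\right) = \left(r + n r\right) \left(-6\right) = - 6 r - 6 n r$)
$\frac{h{\left(-22 \right)}}{t{\left(279,S{\left(B{\left(Y{\left(\left(-4\right) \left(-3\right) \right)} \right)} \right)} \right)}} = - \frac{307}{\left(-6\right) \left(-4 + 8 \left(\left(- \frac{1}{2}\right) 4\right)\right) \left(1 + 279\right)} = - \frac{307}{\left(-6\right) \left(-4 + 8 \left(-2\right)\right) 280} = - \frac{307}{\left(-6\right) \left(-4 - 16\right) 280} = - \frac{307}{\left(-6\right) \left(-20\right) 280} = - \frac{307}{33600}$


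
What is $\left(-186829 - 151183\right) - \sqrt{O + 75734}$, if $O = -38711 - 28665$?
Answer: $-338012 - \sqrt{8358} \approx -3.381 \cdot 10^{5}$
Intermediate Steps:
$O = -67376$ ($O = -38711 - 28665 = -67376$)
$\left(-186829 - 151183\right) - \sqrt{O + 75734} = \left(-186829 - 151183\right) - \sqrt{-67376 + 75734} = \left(-186829 - 151183\right) - \sqrt{8358} = -338012 - \sqrt{8358}$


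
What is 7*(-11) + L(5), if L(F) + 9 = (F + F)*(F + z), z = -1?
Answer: -46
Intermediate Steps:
L(F) = -9 + 2*F*(-1 + F) (L(F) = -9 + (F + F)*(F - 1) = -9 + (2*F)*(-1 + F) = -9 + 2*F*(-1 + F))
7*(-11) + L(5) = 7*(-11) + (-9 - 2*5 + 2*5²) = -77 + (-9 - 10 + 2*25) = -77 + (-9 - 10 + 50) = -77 + 31 = -46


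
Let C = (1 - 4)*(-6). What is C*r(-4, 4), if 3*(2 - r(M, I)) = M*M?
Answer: -60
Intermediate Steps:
r(M, I) = 2 - M²/3 (r(M, I) = 2 - M*M/3 = 2 - M²/3)
C = 18 (C = -3*(-6) = 18)
C*r(-4, 4) = 18*(2 - ⅓*(-4)²) = 18*(2 - ⅓*16) = 18*(2 - 16/3) = 18*(-10/3) = -60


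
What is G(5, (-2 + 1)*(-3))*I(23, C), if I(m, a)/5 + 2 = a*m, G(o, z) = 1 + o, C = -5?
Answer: -3510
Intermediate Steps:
I(m, a) = -10 + 5*a*m (I(m, a) = -10 + 5*(a*m) = -10 + 5*a*m)
G(5, (-2 + 1)*(-3))*I(23, C) = (1 + 5)*(-10 + 5*(-5)*23) = 6*(-10 - 575) = 6*(-585) = -3510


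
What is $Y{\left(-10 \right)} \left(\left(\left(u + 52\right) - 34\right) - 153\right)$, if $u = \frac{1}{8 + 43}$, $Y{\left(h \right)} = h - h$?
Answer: $0$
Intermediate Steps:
$Y{\left(h \right)} = 0$
$u = \frac{1}{51} \approx 0.019608$
$Y{\left(-10 \right)} \left(\left(\left(u + 52\right) - 34\right) - 153\right) = 0 \left(\left(\left(\frac{1}{51} + 52\right) - 34\right) - 153\right) = 0 \left(\left(\frac{2653}{51} - 34\right) - 153\right) = 0 \left(\frac{919}{51} - 153\right) = 0 \left(- \frac{6884}{51}\right) = 0$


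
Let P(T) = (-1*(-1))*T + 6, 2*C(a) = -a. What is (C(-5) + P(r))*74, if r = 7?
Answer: 1147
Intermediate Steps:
C(a) = -a/2 (C(a) = (-a)/2 = -a/2)
P(T) = 6 + T (P(T) = 1*T + 6 = T + 6 = 6 + T)
(C(-5) + P(r))*74 = (-1/2*(-5) + (6 + 7))*74 = (5/2 + 13)*74 = (31/2)*74 = 1147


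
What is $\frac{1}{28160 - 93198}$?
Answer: $- \frac{1}{65038} \approx -1.5376 \cdot 10^{-5}$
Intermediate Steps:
$\frac{1}{28160 - 93198} = \frac{1}{-65038} = - \frac{1}{65038}$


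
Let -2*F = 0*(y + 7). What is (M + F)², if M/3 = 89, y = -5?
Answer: 71289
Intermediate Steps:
F = 0 (F = -0*(-5 + 7) = -0*2 = -½*0 = 0)
M = 267 (M = 3*89 = 267)
(M + F)² = (267 + 0)² = 267² = 71289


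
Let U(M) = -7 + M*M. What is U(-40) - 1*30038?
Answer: -28445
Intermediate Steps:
U(M) = -7 + M²
U(-40) - 1*30038 = (-7 + (-40)²) - 1*30038 = (-7 + 1600) - 30038 = 1593 - 30038 = -28445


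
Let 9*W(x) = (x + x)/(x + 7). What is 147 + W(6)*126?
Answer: 2079/13 ≈ 159.92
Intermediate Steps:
W(x) = 2*x/(9*(7 + x)) (W(x) = ((x + x)/(x + 7))/9 = ((2*x)/(7 + x))/9 = (2*x/(7 + x))/9 = 2*x/(9*(7 + x)))
147 + W(6)*126 = 147 + ((2/9)*6/(7 + 6))*126 = 147 + ((2/9)*6/13)*126 = 147 + ((2/9)*6*(1/13))*126 = 147 + (4/39)*126 = 147 + 168/13 = 2079/13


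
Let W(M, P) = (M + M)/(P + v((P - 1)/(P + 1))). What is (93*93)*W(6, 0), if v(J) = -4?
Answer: -25947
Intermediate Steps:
W(M, P) = 2*M/(-4 + P) (W(M, P) = (M + M)/(P - 4) = (2*M)/(-4 + P) = 2*M/(-4 + P))
(93*93)*W(6, 0) = (93*93)*(2*6/(-4 + 0)) = 8649*(2*6/(-4)) = 8649*(2*6*(-1/4)) = 8649*(-3) = -25947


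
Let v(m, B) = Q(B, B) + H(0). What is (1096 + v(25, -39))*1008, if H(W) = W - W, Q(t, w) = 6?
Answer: 1110816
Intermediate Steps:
H(W) = 0
v(m, B) = 6 (v(m, B) = 6 + 0 = 6)
(1096 + v(25, -39))*1008 = (1096 + 6)*1008 = 1102*1008 = 1110816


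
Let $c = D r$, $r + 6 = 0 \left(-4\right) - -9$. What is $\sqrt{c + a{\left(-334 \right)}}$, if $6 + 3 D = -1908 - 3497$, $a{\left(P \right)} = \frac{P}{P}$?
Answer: $i \sqrt{5410} \approx 73.553 i$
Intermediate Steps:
$a{\left(P \right)} = 1$
$r = 3$ ($r = -6 + \left(0 \left(-4\right) - -9\right) = -6 + \left(0 + 9\right) = -6 + 9 = 3$)
$D = - \frac{5411}{3}$ ($D = -2 + \frac{-1908 - 3497}{3} = -2 + \frac{1}{3} \left(-5405\right) = -2 - \frac{5405}{3} = - \frac{5411}{3} \approx -1803.7$)
$c = -5411$ ($c = \left(- \frac{5411}{3}\right) 3 = -5411$)
$\sqrt{c + a{\left(-334 \right)}} = \sqrt{-5411 + 1} = \sqrt{-5410} = i \sqrt{5410}$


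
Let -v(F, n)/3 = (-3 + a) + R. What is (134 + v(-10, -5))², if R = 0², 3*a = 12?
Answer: 17161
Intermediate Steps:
a = 4 (a = (⅓)*12 = 4)
R = 0
v(F, n) = -3 (v(F, n) = -3*((-3 + 4) + 0) = -3*(1 + 0) = -3*1 = -3)
(134 + v(-10, -5))² = (134 - 3)² = 131² = 17161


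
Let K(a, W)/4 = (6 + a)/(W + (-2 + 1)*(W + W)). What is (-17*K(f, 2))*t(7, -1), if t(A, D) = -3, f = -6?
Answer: 0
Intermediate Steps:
K(a, W) = -4*(6 + a)/W (K(a, W) = 4*((6 + a)/(W + (-2 + 1)*(W + W))) = 4*((6 + a)/(W - 2*W)) = 4*((6 + a)/((-W))) = 4*((6 + a)*(-1/W)) = 4*(-(6 + a)/W) = -4*(6 + a)/W)
(-17*K(f, 2))*t(7, -1) = -68*(-6 - 1*(-6))/2*(-3) = -68*(-6 + 6)/2*(-3) = -68*0/2*(-3) = -17*0*(-3) = 0*(-3) = 0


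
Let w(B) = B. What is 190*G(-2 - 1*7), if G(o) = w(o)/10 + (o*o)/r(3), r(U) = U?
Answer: 4959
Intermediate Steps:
G(o) = o**2/3 + o/10 (G(o) = o/10 + (o*o)/3 = o*(1/10) + o**2*(1/3) = o/10 + o**2/3 = o**2/3 + o/10)
190*G(-2 - 1*7) = 190*((-2 - 1*7)*(3 + 10*(-2 - 1*7))/30) = 190*((-2 - 7)*(3 + 10*(-2 - 7))/30) = 190*((1/30)*(-9)*(3 + 10*(-9))) = 190*((1/30)*(-9)*(3 - 90)) = 190*((1/30)*(-9)*(-87)) = 190*(261/10) = 4959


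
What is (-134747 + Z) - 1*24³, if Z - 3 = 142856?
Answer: -5712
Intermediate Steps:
Z = 142859 (Z = 3 + 142856 = 142859)
(-134747 + Z) - 1*24³ = (-134747 + 142859) - 1*24³ = 8112 - 1*13824 = 8112 - 13824 = -5712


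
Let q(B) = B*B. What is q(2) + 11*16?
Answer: 180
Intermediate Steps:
q(B) = B²
q(2) + 11*16 = 2² + 11*16 = 4 + 176 = 180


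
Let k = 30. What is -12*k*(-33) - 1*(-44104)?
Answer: 55984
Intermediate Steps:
-12*k*(-33) - 1*(-44104) = -12*30*(-33) - 1*(-44104) = -360*(-33) + 44104 = 11880 + 44104 = 55984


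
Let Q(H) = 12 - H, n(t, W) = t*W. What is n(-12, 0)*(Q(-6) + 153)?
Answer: 0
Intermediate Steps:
n(t, W) = W*t
n(-12, 0)*(Q(-6) + 153) = (0*(-12))*((12 - 1*(-6)) + 153) = 0*((12 + 6) + 153) = 0*(18 + 153) = 0*171 = 0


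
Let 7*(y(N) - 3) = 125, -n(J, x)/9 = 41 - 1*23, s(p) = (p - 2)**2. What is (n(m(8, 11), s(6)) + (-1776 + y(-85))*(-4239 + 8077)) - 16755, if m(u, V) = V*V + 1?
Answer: -47272087/7 ≈ -6.7532e+6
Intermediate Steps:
m(u, V) = 1 + V**2 (m(u, V) = V**2 + 1 = 1 + V**2)
s(p) = (-2 + p)**2
n(J, x) = -162 (n(J, x) = -9*(41 - 1*23) = -9*(41 - 23) = -9*18 = -162)
y(N) = 146/7 (y(N) = 3 + (1/7)*125 = 3 + 125/7 = 146/7)
(n(m(8, 11), s(6)) + (-1776 + y(-85))*(-4239 + 8077)) - 16755 = (-162 + (-1776 + 146/7)*(-4239 + 8077)) - 16755 = (-162 - 12286/7*3838) - 16755 = (-162 - 47153668/7) - 16755 = -47154802/7 - 16755 = -47272087/7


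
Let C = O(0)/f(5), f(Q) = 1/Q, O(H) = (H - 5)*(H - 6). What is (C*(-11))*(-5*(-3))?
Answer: -24750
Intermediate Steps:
O(H) = (-6 + H)*(-5 + H) (O(H) = (-5 + H)*(-6 + H) = (-6 + H)*(-5 + H))
C = 150 (C = (30 + 0² - 11*0)/(1/5) = (30 + 0 + 0)/(⅕) = 30*5 = 150)
(C*(-11))*(-5*(-3)) = (150*(-11))*(-5*(-3)) = -1650*15 = -24750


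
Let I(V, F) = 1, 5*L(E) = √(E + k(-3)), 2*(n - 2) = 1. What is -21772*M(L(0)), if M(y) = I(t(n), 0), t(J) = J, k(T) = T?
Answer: -21772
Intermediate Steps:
n = 5/2 (n = 2 + (½)*1 = 2 + ½ = 5/2 ≈ 2.5000)
L(E) = √(-3 + E)/5 (L(E) = √(E - 3)/5 = √(-3 + E)/5)
M(y) = 1
-21772*M(L(0)) = -21772*1 = -21772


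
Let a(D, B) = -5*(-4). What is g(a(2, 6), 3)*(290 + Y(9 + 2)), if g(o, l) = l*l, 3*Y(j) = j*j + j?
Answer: 3006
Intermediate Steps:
Y(j) = j/3 + j²/3 (Y(j) = (j*j + j)/3 = (j² + j)/3 = (j + j²)/3 = j/3 + j²/3)
a(D, B) = 20
g(o, l) = l²
g(a(2, 6), 3)*(290 + Y(9 + 2)) = 3²*(290 + (9 + 2)*(1 + (9 + 2))/3) = 9*(290 + (⅓)*11*(1 + 11)) = 9*(290 + (⅓)*11*12) = 9*(290 + 44) = 9*334 = 3006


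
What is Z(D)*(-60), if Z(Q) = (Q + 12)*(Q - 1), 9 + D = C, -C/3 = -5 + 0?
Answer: -5400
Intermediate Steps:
C = 15 (C = -3*(-5 + 0) = -3*(-5) = 15)
D = 6 (D = -9 + 15 = 6)
Z(Q) = (-1 + Q)*(12 + Q) (Z(Q) = (12 + Q)*(-1 + Q) = (-1 + Q)*(12 + Q))
Z(D)*(-60) = (-12 + 6² + 11*6)*(-60) = (-12 + 36 + 66)*(-60) = 90*(-60) = -5400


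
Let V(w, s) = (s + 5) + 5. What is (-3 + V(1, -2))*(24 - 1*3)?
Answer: 105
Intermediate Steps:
V(w, s) = 10 + s (V(w, s) = (5 + s) + 5 = 10 + s)
(-3 + V(1, -2))*(24 - 1*3) = (-3 + (10 - 2))*(24 - 1*3) = (-3 + 8)*(24 - 3) = 5*21 = 105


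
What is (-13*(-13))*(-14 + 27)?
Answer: 2197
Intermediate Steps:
(-13*(-13))*(-14 + 27) = 169*13 = 2197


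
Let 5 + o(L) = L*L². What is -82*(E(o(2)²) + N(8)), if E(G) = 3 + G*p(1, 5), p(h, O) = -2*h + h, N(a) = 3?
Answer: 246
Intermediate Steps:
o(L) = -5 + L³ (o(L) = -5 + L*L² = -5 + L³)
p(h, O) = -h
E(G) = 3 - G (E(G) = 3 + G*(-1*1) = 3 + G*(-1) = 3 - G)
-82*(E(o(2)²) + N(8)) = -82*((3 - (-5 + 2³)²) + 3) = -82*((3 - (-5 + 8)²) + 3) = -82*((3 - 1*3²) + 3) = -82*((3 - 1*9) + 3) = -82*((3 - 9) + 3) = -82*(-6 + 3) = -82*(-3) = 246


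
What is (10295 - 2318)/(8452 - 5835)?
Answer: 7977/2617 ≈ 3.0481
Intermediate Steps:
(10295 - 2318)/(8452 - 5835) = 7977/2617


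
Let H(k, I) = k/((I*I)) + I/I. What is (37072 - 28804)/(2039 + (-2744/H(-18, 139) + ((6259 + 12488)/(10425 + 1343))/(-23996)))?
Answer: -15022614986847104/1285605228397279 ≈ -11.685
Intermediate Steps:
H(k, I) = 1 + k/I² (H(k, I) = k/(I²) + 1 = k/I² + 1 = 1 + k/I²)
(37072 - 28804)/(2039 + (-2744/H(-18, 139) + ((6259 + 12488)/(10425 + 1343))/(-23996))) = (37072 - 28804)/(2039 + (-2744/(1 - 18/139²) + ((6259 + 12488)/(10425 + 1343))/(-23996))) = 8268/(2039 + (-2744/(1 - 18*1/19321) + (18747/11768)*(-1/23996))) = 8268/(2039 + (-2744/(1 - 18/19321) + (18747*(1/11768))*(-1/23996))) = 8268/(2039 + (-2744/19303/19321 + (18747/11768)*(-1/23996))) = 8268/(2039 + (-2744*19321/19303 - 18747/282384928)) = 8268/(2039 + (-53016824/19303 - 18747/282384928)) = 8268/(2039 - 14971152389902013/5450876265184) = 8268/(-3856815685191837/5450876265184) = 8268*(-5450876265184/3856815685191837) = -15022614986847104/1285605228397279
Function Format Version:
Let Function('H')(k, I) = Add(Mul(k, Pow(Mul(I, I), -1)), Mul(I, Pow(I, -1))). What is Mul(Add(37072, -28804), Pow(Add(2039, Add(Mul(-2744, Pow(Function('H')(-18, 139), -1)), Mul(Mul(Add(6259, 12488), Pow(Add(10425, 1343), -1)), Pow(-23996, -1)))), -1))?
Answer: Rational(-15022614986847104, 1285605228397279) ≈ -11.685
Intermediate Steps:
Function('H')(k, I) = Add(1, Mul(k, Pow(I, -2))) (Function('H')(k, I) = Add(Mul(k, Pow(Pow(I, 2), -1)), 1) = Add(Mul(k, Pow(I, -2)), 1) = Add(1, Mul(k, Pow(I, -2))))
Mul(Add(37072, -28804), Pow(Add(2039, Add(Mul(-2744, Pow(Function('H')(-18, 139), -1)), Mul(Mul(Add(6259, 12488), Pow(Add(10425, 1343), -1)), Pow(-23996, -1)))), -1)) = Mul(Add(37072, -28804), Pow(Add(2039, Add(Mul(-2744, Pow(Add(1, Mul(-18, Pow(139, -2))), -1)), Mul(Mul(Add(6259, 12488), Pow(Add(10425, 1343), -1)), Pow(-23996, -1)))), -1)) = Mul(8268, Pow(Add(2039, Add(Mul(-2744, Pow(Add(1, Mul(-18, Rational(1, 19321))), -1)), Mul(Mul(18747, Pow(11768, -1)), Rational(-1, 23996)))), -1)) = Mul(8268, Pow(Add(2039, Add(Mul(-2744, Pow(Add(1, Rational(-18, 19321)), -1)), Mul(Mul(18747, Rational(1, 11768)), Rational(-1, 23996)))), -1)) = Mul(8268, Pow(Add(2039, Add(Mul(-2744, Pow(Rational(19303, 19321), -1)), Mul(Rational(18747, 11768), Rational(-1, 23996)))), -1)) = Mul(8268, Pow(Add(2039, Add(Mul(-2744, Rational(19321, 19303)), Rational(-18747, 282384928))), -1)) = Mul(8268, Pow(Add(2039, Add(Rational(-53016824, 19303), Rational(-18747, 282384928))), -1)) = Mul(8268, Pow(Add(2039, Rational(-14971152389902013, 5450876265184)), -1)) = Mul(8268, Pow(Rational(-3856815685191837, 5450876265184), -1)) = Mul(8268, Rational(-5450876265184, 3856815685191837)) = Rational(-15022614986847104, 1285605228397279)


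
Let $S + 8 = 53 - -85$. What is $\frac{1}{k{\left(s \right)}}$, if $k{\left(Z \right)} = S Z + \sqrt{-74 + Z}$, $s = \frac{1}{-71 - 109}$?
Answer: $- \frac{585}{60367} - \frac{27 i \sqrt{66605}}{60367} \approx -0.0096907 - 0.11543 i$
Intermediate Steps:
$S = 130$ ($S = -8 + \left(53 - -85\right) = -8 + \left(53 + 85\right) = -8 + 138 = 130$)
$s = - \frac{1}{180}$ ($s = \frac{1}{-180} = - \frac{1}{180} \approx -0.0055556$)
$k{\left(Z \right)} = \sqrt{-74 + Z} + 130 Z$ ($k{\left(Z \right)} = 130 Z + \sqrt{-74 + Z} = \sqrt{-74 + Z} + 130 Z$)
$\frac{1}{k{\left(s \right)}} = \frac{1}{\sqrt{-74 - \frac{1}{180}} + 130 \left(- \frac{1}{180}\right)} = \frac{1}{\sqrt{- \frac{13321}{180}} - \frac{13}{18}} = \frac{1}{\frac{i \sqrt{66605}}{30} - \frac{13}{18}} = \frac{1}{- \frac{13}{18} + \frac{i \sqrt{66605}}{30}}$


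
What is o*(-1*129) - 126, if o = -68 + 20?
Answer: 6066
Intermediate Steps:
o = -48
o*(-1*129) - 126 = -(-48)*129 - 126 = -48*(-129) - 126 = 6192 - 126 = 6066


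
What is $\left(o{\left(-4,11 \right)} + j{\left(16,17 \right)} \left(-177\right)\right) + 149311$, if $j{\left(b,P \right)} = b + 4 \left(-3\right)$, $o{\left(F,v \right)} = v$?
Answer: $148614$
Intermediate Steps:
$j{\left(b,P \right)} = -12 + b$ ($j{\left(b,P \right)} = b - 12 = -12 + b$)
$\left(o{\left(-4,11 \right)} + j{\left(16,17 \right)} \left(-177\right)\right) + 149311 = \left(11 + \left(-12 + 16\right) \left(-177\right)\right) + 149311 = \left(11 + 4 \left(-177\right)\right) + 149311 = \left(11 - 708\right) + 149311 = -697 + 149311 = 148614$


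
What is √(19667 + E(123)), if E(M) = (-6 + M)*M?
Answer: √34058 ≈ 184.55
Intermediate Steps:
E(M) = M*(-6 + M)
√(19667 + E(123)) = √(19667 + 123*(-6 + 123)) = √(19667 + 123*117) = √(19667 + 14391) = √34058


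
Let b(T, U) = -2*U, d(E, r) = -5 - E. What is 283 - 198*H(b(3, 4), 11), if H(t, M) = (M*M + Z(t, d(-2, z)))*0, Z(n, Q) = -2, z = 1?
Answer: 283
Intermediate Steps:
H(t, M) = 0 (H(t, M) = (M*M - 2)*0 = (M² - 2)*0 = (-2 + M²)*0 = 0)
283 - 198*H(b(3, 4), 11) = 283 - 198*0 = 283 + 0 = 283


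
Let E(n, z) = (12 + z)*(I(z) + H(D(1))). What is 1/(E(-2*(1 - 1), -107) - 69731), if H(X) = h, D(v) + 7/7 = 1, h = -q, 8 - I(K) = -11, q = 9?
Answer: -1/70681 ≈ -1.4148e-5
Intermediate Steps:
I(K) = 19 (I(K) = 8 - 1*(-11) = 8 + 11 = 19)
h = -9 (h = -1*9 = -9)
D(v) = 0 (D(v) = -1 + 1 = 0)
H(X) = -9
E(n, z) = 120 + 10*z (E(n, z) = (12 + z)*(19 - 9) = (12 + z)*10 = 120 + 10*z)
1/(E(-2*(1 - 1), -107) - 69731) = 1/((120 + 10*(-107)) - 69731) = 1/((120 - 1070) - 69731) = 1/(-950 - 69731) = 1/(-70681) = -1/70681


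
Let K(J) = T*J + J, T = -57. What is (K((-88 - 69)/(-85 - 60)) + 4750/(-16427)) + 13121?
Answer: 31107991781/2381915 ≈ 13060.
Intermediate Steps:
K(J) = -56*J (K(J) = -57*J + J = -56*J)
(K((-88 - 69)/(-85 - 60)) + 4750/(-16427)) + 13121 = (-56*(-88 - 69)/(-85 - 60) + 4750/(-16427)) + 13121 = (-(-8792)/(-145) + 4750*(-1/16427)) + 13121 = (-(-8792)*(-1)/145 - 4750/16427) + 13121 = (-56*157/145 - 4750/16427) + 13121 = (-8792/145 - 4750/16427) + 13121 = -145114934/2381915 + 13121 = 31107991781/2381915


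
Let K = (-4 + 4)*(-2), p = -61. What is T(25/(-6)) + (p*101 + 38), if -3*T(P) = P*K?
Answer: -6123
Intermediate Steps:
K = 0 (K = 0*(-2) = 0)
T(P) = 0 (T(P) = -P*0/3 = -⅓*0 = 0)
T(25/(-6)) + (p*101 + 38) = 0 + (-61*101 + 38) = 0 + (-6161 + 38) = 0 - 6123 = -6123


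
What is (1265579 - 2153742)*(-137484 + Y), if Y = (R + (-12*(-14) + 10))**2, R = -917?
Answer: -362936263831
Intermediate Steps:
Y = 546121 (Y = (-917 + (-12*(-14) + 10))**2 = (-917 + (168 + 10))**2 = (-917 + 178)**2 = (-739)**2 = 546121)
(1265579 - 2153742)*(-137484 + Y) = (1265579 - 2153742)*(-137484 + 546121) = -888163*408637 = -362936263831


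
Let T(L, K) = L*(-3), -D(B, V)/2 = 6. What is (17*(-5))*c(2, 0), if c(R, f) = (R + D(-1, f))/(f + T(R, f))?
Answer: -425/3 ≈ -141.67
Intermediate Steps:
D(B, V) = -12 (D(B, V) = -2*6 = -12)
T(L, K) = -3*L
c(R, f) = (-12 + R)/(f - 3*R) (c(R, f) = (R - 12)/(f - 3*R) = (-12 + R)/(f - 3*R))
(17*(-5))*c(2, 0) = (17*(-5))*((12 - 1*2)/(-1*0 + 3*2)) = -85*(12 - 2)/(0 + 6) = -85*10/6 = -85*5/3 = -425/3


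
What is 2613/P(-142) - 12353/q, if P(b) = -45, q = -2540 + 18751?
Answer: -14305076/243165 ≈ -58.829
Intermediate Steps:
q = 16211
2613/P(-142) - 12353/q = 2613/(-45) - 12353/16211 = 2613*(-1/45) - 12353*1/16211 = -871/15 - 12353/16211 = -14305076/243165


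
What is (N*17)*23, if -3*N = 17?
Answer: -6647/3 ≈ -2215.7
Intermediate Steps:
N = -17/3 (N = -⅓*17 = -17/3 ≈ -5.6667)
(N*17)*23 = -17/3*17*23 = -289/3*23 = -6647/3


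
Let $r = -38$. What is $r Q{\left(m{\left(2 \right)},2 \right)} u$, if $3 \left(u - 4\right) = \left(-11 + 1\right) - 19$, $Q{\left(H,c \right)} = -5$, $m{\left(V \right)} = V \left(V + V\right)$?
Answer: $- \frac{3230}{3} \approx -1076.7$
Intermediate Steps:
$m{\left(V \right)} = 2 V^{2}$ ($m{\left(V \right)} = V 2 V = 2 V^{2}$)
$u = - \frac{17}{3}$ ($u = 4 + \frac{\left(-11 + 1\right) - 19}{3} = 4 + \frac{-10 - 19}{3} = 4 + \frac{1}{3} \left(-29\right) = 4 - \frac{29}{3} = - \frac{17}{3} \approx -5.6667$)
$r Q{\left(m{\left(2 \right)},2 \right)} u = \left(-38\right) \left(-5\right) \left(- \frac{17}{3}\right) = 190 \left(- \frac{17}{3}\right) = - \frac{3230}{3}$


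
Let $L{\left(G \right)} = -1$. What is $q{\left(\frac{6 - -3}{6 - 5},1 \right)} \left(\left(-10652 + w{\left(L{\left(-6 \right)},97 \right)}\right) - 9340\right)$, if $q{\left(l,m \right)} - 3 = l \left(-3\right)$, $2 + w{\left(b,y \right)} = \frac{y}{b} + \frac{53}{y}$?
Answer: $\frac{46770576}{97} \approx 4.8217 \cdot 10^{5}$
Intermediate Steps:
$w{\left(b,y \right)} = -2 + \frac{53}{y} + \frac{y}{b}$ ($w{\left(b,y \right)} = -2 + \left(\frac{y}{b} + \frac{53}{y}\right) = -2 + \left(\frac{53}{y} + \frac{y}{b}\right) = -2 + \frac{53}{y} + \frac{y}{b}$)
$q{\left(l,m \right)} = 3 - 3 l$ ($q{\left(l,m \right)} = 3 + l \left(-3\right) = 3 - 3 l$)
$q{\left(\frac{6 - -3}{6 - 5},1 \right)} \left(\left(-10652 + w{\left(L{\left(-6 \right)},97 \right)}\right) - 9340\right) = \left(3 - 3 \frac{6 - -3}{6 - 5}\right) \left(\left(-10652 + \left(-2 + \frac{53}{97} + \frac{97}{-1}\right)\right) - 9340\right) = \left(3 - 3 \frac{6 + 3}{1}\right) \left(\left(-10652 + \left(-2 + 53 \cdot \frac{1}{97} + 97 \left(-1\right)\right)\right) - 9340\right) = \left(3 - 3 \cdot 9 \cdot 1\right) \left(\left(-10652 - \frac{9550}{97}\right) - 9340\right) = \left(3 - 27\right) \left(\left(-10652 - \frac{9550}{97}\right) - 9340\right) = \left(3 - 27\right) \left(- \frac{1042794}{97} - 9340\right) = \left(-24\right) \left(- \frac{1948774}{97}\right) = \frac{46770576}{97}$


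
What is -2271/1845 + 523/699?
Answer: -69166/143295 ≈ -0.48268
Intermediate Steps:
-2271/1845 + 523/699 = -2271*1/1845 + 523*(1/699) = -757/615 + 523/699 = -69166/143295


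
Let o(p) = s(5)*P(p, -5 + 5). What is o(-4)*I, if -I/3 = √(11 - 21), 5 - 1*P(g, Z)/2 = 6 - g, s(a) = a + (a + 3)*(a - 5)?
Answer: 150*I*√10 ≈ 474.34*I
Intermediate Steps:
s(a) = a + (-5 + a)*(3 + a) (s(a) = a + (3 + a)*(-5 + a) = a + (-5 + a)*(3 + a))
P(g, Z) = -2 + 2*g (P(g, Z) = 10 - 2*(6 - g) = 10 + (-12 + 2*g) = -2 + 2*g)
I = -3*I*√10 (I = -3*√(11 - 21) = -3*I*√10 ≈ -9.4868*I)
o(p) = -10 + 10*p (o(p) = (-15 + 5² - 1*5)*(-2 + 2*p) = (-15 + 25 - 5)*(-2 + 2*p) = 5*(-2 + 2*p) = -10 + 10*p)
o(-4)*I = (-10 + 10*(-4))*(-3*I*√10) = (-10 - 40)*(-3*I*√10) = -(-150)*I*√10 = 150*I*√10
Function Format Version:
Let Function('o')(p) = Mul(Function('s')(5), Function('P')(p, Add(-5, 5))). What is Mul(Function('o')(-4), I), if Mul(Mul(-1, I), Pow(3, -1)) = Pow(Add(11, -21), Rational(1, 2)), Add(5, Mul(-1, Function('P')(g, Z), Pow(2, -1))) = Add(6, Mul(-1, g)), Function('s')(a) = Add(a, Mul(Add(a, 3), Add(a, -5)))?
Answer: Mul(150, I, Pow(10, Rational(1, 2))) ≈ Mul(474.34, I)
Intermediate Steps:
Function('s')(a) = Add(a, Mul(Add(-5, a), Add(3, a))) (Function('s')(a) = Add(a, Mul(Add(3, a), Add(-5, a))) = Add(a, Mul(Add(-5, a), Add(3, a))))
Function('P')(g, Z) = Add(-2, Mul(2, g)) (Function('P')(g, Z) = Add(10, Mul(-2, Add(6, Mul(-1, g)))) = Add(10, Add(-12, Mul(2, g))) = Add(-2, Mul(2, g)))
I = Mul(-3, I, Pow(10, Rational(1, 2))) (I = Mul(-3, Pow(Add(11, -21), Rational(1, 2))) = Mul(-3, Pow(-10, Rational(1, 2))) = Mul(-3, Mul(I, Pow(10, Rational(1, 2)))) = Mul(-3, I, Pow(10, Rational(1, 2))) ≈ Mul(-9.4868, I))
Function('o')(p) = Add(-10, Mul(10, p)) (Function('o')(p) = Mul(Add(-15, Pow(5, 2), Mul(-1, 5)), Add(-2, Mul(2, p))) = Mul(Add(-15, 25, -5), Add(-2, Mul(2, p))) = Mul(5, Add(-2, Mul(2, p))) = Add(-10, Mul(10, p)))
Mul(Function('o')(-4), I) = Mul(Add(-10, Mul(10, -4)), Mul(-3, I, Pow(10, Rational(1, 2)))) = Mul(Add(-10, -40), Mul(-3, I, Pow(10, Rational(1, 2)))) = Mul(-50, Mul(-3, I, Pow(10, Rational(1, 2)))) = Mul(150, I, Pow(10, Rational(1, 2)))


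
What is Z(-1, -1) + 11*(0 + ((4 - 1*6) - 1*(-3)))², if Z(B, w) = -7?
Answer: 4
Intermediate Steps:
Z(-1, -1) + 11*(0 + ((4 - 1*6) - 1*(-3)))² = -7 + 11*(0 + ((4 - 1*6) - 1*(-3)))² = -7 + 11*(0 + ((4 - 6) + 3))² = -7 + 11*(0 + (-2 + 3))² = -7 + 11*(0 + 1)² = -7 + 11*1² = -7 + 11*1 = -7 + 11 = 4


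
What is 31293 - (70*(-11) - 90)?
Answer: 32153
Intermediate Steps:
31293 - (70*(-11) - 90) = 31293 - (-770 - 90) = 31293 - 1*(-860) = 31293 + 860 = 32153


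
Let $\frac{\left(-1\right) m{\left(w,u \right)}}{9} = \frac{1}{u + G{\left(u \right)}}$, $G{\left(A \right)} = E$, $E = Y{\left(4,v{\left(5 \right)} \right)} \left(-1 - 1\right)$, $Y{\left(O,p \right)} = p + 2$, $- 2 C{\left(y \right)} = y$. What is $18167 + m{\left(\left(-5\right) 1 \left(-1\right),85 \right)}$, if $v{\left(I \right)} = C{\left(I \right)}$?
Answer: $\frac{1562353}{86} \approx 18167.0$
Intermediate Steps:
$C{\left(y \right)} = - \frac{y}{2}$
$v{\left(I \right)} = - \frac{I}{2}$
$Y{\left(O,p \right)} = 2 + p$
$E = 1$ ($E = \left(2 - \frac{5}{2}\right) \left(-1 - 1\right) = \left(2 - \frac{5}{2}\right) \left(-2\right) = \left(- \frac{1}{2}\right) \left(-2\right) = 1$)
$G{\left(A \right)} = 1$
$m{\left(w,u \right)} = - \frac{9}{1 + u}$ ($m{\left(w,u \right)} = - \frac{9}{u + 1} = - \frac{9}{1 + u}$)
$18167 + m{\left(\left(-5\right) 1 \left(-1\right),85 \right)} = 18167 - \frac{9}{1 + 85} = 18167 - \frac{9}{86} = \frac{1562353}{86}$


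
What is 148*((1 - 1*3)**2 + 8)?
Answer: 1776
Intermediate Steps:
148*((1 - 1*3)**2 + 8) = 148*((1 - 3)**2 + 8) = 148*((-2)**2 + 8) = 148*(4 + 8) = 148*12 = 1776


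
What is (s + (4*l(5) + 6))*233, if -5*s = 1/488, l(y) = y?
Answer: 14781287/2440 ≈ 6057.9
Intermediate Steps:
s = -1/2440 (s = -⅕/488 = -⅕*1/488 = -1/2440 ≈ -0.00040984)
(s + (4*l(5) + 6))*233 = (-1/2440 + (4*5 + 6))*233 = (-1/2440 + (20 + 6))*233 = (-1/2440 + 26)*233 = (63439/2440)*233 = 14781287/2440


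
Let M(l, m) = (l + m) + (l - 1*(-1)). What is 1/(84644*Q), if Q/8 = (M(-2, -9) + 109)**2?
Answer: 1/6371323168 ≈ 1.5695e-10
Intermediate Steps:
M(l, m) = 1 + m + 2*l (M(l, m) = (l + m) + (l + 1) = (l + m) + (1 + l) = 1 + m + 2*l)
Q = 75272 (Q = 8*((1 - 9 + 2*(-2)) + 109)**2 = 8*((1 - 9 - 4) + 109)**2 = 8*(-12 + 109)**2 = 8*97**2 = 8*9409 = 75272)
1/(84644*Q) = 1/(84644*75272) = (1/84644)*(1/75272) = 1/6371323168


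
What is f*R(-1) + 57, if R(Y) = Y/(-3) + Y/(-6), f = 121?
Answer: 235/2 ≈ 117.50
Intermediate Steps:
R(Y) = -Y/2 (R(Y) = Y*(-⅓) + Y*(-⅙) = -Y/3 - Y/6 = -Y/2)
f*R(-1) + 57 = 121*(-½*(-1)) + 57 = 121*(½) + 57 = 121/2 + 57 = 235/2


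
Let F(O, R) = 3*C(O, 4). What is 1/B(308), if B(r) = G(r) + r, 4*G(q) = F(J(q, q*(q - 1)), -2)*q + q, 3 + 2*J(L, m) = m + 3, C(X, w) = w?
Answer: 1/1309 ≈ 0.00076394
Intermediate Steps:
J(L, m) = m/2 (J(L, m) = -3/2 + (m + 3)/2 = -3/2 + (3 + m)/2 = -3/2 + (3/2 + m/2) = m/2)
F(O, R) = 12 (F(O, R) = 3*4 = 12)
G(q) = 13*q/4 (G(q) = (12*q + q)/4 = (13*q)/4 = 13*q/4)
B(r) = 17*r/4 (B(r) = 13*r/4 + r = 17*r/4)
1/B(308) = 1/((17/4)*308) = 1/1309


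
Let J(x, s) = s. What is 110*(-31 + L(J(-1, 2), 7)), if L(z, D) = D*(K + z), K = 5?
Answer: 1980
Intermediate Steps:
L(z, D) = D*(5 + z)
110*(-31 + L(J(-1, 2), 7)) = 110*(-31 + 7*(5 + 2)) = 110*(-31 + 7*7) = 110*(-31 + 49) = 110*18 = 1980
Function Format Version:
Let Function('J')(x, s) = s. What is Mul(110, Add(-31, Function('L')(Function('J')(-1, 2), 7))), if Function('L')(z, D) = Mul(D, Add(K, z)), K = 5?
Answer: 1980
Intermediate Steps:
Function('L')(z, D) = Mul(D, Add(5, z))
Mul(110, Add(-31, Function('L')(Function('J')(-1, 2), 7))) = Mul(110, Add(-31, Mul(7, Add(5, 2)))) = Mul(110, Add(-31, Mul(7, 7))) = Mul(110, Add(-31, 49)) = Mul(110, 18) = 1980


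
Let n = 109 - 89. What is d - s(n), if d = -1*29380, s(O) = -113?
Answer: -29267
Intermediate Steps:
n = 20
d = -29380
d - s(n) = -29380 - 1*(-113) = -29380 + 113 = -29267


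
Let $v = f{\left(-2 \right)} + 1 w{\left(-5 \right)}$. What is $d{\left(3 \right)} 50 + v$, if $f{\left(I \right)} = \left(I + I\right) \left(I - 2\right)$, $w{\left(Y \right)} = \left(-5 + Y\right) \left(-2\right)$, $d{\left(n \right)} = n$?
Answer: $186$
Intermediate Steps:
$w{\left(Y \right)} = 10 - 2 Y$
$f{\left(I \right)} = 2 I \left(-2 + I\right)$
$v = 36$ ($v = 2 \left(-2\right) \left(-2 - 2\right) + 1 \left(10 - -10\right) = 2 \left(-2\right) \left(-4\right) + 1 \left(10 + 10\right) = 16 + 1 \cdot 20 = 16 + 20 = 36$)
$d{\left(3 \right)} 50 + v = 3 \cdot 50 + 36 = 150 + 36 = 186$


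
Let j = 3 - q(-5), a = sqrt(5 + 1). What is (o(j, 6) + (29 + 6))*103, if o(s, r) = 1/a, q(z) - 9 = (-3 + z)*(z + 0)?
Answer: 3605 + 103*sqrt(6)/6 ≈ 3647.1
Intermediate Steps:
q(z) = 9 + z*(-3 + z) (q(z) = 9 + (-3 + z)*(z + 0) = 9 + (-3 + z)*z = 9 + z*(-3 + z))
a = sqrt(6) ≈ 2.4495
j = -46 (j = 3 - (9 + (-5)**2 - 3*(-5)) = 3 - (9 + 25 + 15) = 3 - 1*49 = 3 - 49 = -46)
o(s, r) = sqrt(6)/6 (o(s, r) = 1/(sqrt(6)) = sqrt(6)/6)
(o(j, 6) + (29 + 6))*103 = (sqrt(6)/6 + (29 + 6))*103 = (sqrt(6)/6 + 35)*103 = (35 + sqrt(6)/6)*103 = 3605 + 103*sqrt(6)/6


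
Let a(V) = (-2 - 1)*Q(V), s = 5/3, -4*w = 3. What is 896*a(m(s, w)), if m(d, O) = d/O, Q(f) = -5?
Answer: 13440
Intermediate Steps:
w = -¾ (w = -¼*3 = -¾ ≈ -0.75000)
s = 5/3 (s = 5*(⅓) = 5/3 ≈ 1.6667)
a(V) = 15 (a(V) = (-2 - 1)*(-5) = -3*(-5) = 15)
896*a(m(s, w)) = 896*15 = 13440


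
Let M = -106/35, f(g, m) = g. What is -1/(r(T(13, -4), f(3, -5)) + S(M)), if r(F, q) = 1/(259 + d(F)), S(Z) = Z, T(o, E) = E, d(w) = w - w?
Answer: 1295/3917 ≈ 0.33061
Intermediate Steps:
d(w) = 0
M = -106/35 (M = -106*1/35 = -106/35 ≈ -3.0286)
r(F, q) = 1/259 (r(F, q) = 1/(259 + 0) = 1/259)
-1/(r(T(13, -4), f(3, -5)) + S(M)) = -1/(1/259 - 106/35) = -1/(-3917/1295) = -1*(-1295/3917) = 1295/3917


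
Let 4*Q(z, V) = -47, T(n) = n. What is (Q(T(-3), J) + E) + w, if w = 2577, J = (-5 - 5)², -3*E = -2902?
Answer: 42391/12 ≈ 3532.6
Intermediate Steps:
E = 2902/3 (E = -⅓*(-2902) = 2902/3 ≈ 967.33)
J = 100 (J = (-10)² = 100)
Q(z, V) = -47/4 (Q(z, V) = (¼)*(-47) = -47/4)
(Q(T(-3), J) + E) + w = (-47/4 + 2902/3) + 2577 = 11467/12 + 2577 = 42391/12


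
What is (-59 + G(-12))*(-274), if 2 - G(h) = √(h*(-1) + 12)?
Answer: 15618 + 548*√6 ≈ 16960.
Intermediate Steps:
G(h) = 2 - √(12 - h) (G(h) = 2 - √(h*(-1) + 12) = 2 - √(-h + 12) = 2 - √(12 - h))
(-59 + G(-12))*(-274) = (-59 + (2 - √(12 - 1*(-12))))*(-274) = (-59 + (2 - √(12 + 12)))*(-274) = (-59 + (2 - √24))*(-274) = (-59 + (2 - 2*√6))*(-274) = (-57 - 2*√6)*(-274) = 15618 + 548*√6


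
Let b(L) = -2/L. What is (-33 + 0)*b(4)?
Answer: 33/2 ≈ 16.500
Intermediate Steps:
(-33 + 0)*b(4) = (-33 + 0)*(-2/4) = -(-66)/4 = -33*(-½) = 33/2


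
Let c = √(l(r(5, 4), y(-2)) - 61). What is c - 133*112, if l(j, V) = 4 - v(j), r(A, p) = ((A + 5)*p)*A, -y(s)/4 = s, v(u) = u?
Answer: -14896 + I*√257 ≈ -14896.0 + 16.031*I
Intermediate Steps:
y(s) = -4*s
r(A, p) = A*p*(5 + A) (r(A, p) = ((5 + A)*p)*A = (p*(5 + A))*A = A*p*(5 + A))
l(j, V) = 4 - j
c = I*√257 (c = √((4 - 5*4*(5 + 5)) - 61) = √((4 - 5*4*10) - 61) = √((4 - 1*200) - 61) = √((4 - 200) - 61) = √(-196 - 61) = √(-257) = I*√257 ≈ 16.031*I)
c - 133*112 = I*√257 - 133*112 = I*√257 - 14896 = -14896 + I*√257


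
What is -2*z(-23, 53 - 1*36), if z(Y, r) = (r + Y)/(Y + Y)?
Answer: -6/23 ≈ -0.26087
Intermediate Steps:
z(Y, r) = (Y + r)/(2*Y) (z(Y, r) = (Y + r)/((2*Y)) = (Y + r)*(1/(2*Y)) = (Y + r)/(2*Y))
-2*z(-23, 53 - 1*36) = -(-23 + (53 - 1*36))/(-23) = -(-1)*(-23 + (53 - 36))/23 = -(-1)*(-23 + 17)/23 = -(-1)*(-6)/23 = -2*3/23 = -6/23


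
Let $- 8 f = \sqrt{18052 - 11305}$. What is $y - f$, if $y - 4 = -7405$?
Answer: $-7401 + \frac{\sqrt{6747}}{8} \approx -7390.7$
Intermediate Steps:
$y = -7401$ ($y = 4 - 7405 = -7401$)
$f = - \frac{\sqrt{6747}}{8}$ ($f = - \frac{\sqrt{18052 - 11305}}{8} = - \frac{\sqrt{6747}}{8} \approx -10.268$)
$y - f = -7401 - - \frac{\sqrt{6747}}{8} = -7401 + \frac{\sqrt{6747}}{8}$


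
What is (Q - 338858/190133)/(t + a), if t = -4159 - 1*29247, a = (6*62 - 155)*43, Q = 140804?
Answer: -26771148074/4577451975 ≈ -5.8485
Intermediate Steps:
a = 9331 (a = (372 - 155)*43 = 217*43 = 9331)
t = -33406 (t = -4159 - 29247 = -33406)
(Q - 338858/190133)/(t + a) = (140804 - 338858/190133)/(-33406 + 9331) = (140804 - 338858*1/190133)/(-24075) = (140804 - 338858/190133)*(-1/24075) = (26771148074/190133)*(-1/24075) = -26771148074/4577451975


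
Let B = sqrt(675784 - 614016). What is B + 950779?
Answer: 950779 + 2*sqrt(15442) ≈ 9.5103e+5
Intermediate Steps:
B = 2*sqrt(15442) (B = sqrt(61768) = 2*sqrt(15442) ≈ 248.53)
B + 950779 = 2*sqrt(15442) + 950779 = 950779 + 2*sqrt(15442)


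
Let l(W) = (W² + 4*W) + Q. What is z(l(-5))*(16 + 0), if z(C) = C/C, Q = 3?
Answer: 16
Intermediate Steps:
l(W) = 3 + W² + 4*W (l(W) = (W² + 4*W) + 3 = 3 + W² + 4*W)
z(C) = 1
z(l(-5))*(16 + 0) = 1*(16 + 0) = 1*16 = 16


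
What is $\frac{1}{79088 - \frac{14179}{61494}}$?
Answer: $\frac{61494}{4863423293} \approx 1.2644 \cdot 10^{-5}$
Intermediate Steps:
$\frac{1}{79088 - \frac{14179}{61494}} = \frac{1}{\frac{4863423293}{61494}} = \frac{61494}{4863423293}$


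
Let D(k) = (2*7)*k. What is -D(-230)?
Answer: 3220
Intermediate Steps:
D(k) = 14*k
-D(-230) = -14*(-230) = -1*(-3220) = 3220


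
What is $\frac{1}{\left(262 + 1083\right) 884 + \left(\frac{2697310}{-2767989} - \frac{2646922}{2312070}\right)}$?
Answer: $\frac{50791939105}{60390492114042967} \approx 8.4106 \cdot 10^{-7}$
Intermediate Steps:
$\frac{1}{\left(262 + 1083\right) 884 + \left(\frac{2697310}{-2767989} - \frac{2646922}{2312070}\right)} = \frac{1}{1345 \cdot 884 + \left(2697310 \left(- \frac{1}{2767989}\right) - \frac{1323461}{1156035}\right)} = \frac{1}{1188980 - \frac{107643019933}{50791939105}} = \frac{1}{\frac{60390492114042967}{50791939105}} = \frac{50791939105}{60390492114042967}$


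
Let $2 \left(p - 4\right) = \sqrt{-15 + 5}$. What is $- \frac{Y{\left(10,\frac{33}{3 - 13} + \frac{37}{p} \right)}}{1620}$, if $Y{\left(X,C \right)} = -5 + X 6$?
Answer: $- \frac{11}{324} \approx -0.033951$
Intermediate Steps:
$p = 4 + \frac{i \sqrt{10}}{2}$ ($p = 4 + \frac{\sqrt{-15 + 5}}{2} = 4 + \frac{\sqrt{-10}}{2} = 4 + \frac{i \sqrt{10}}{2} \approx 4.0 + 1.5811 i$)
$Y{\left(X,C \right)} = -5 + 6 X$
$- \frac{Y{\left(10,\frac{33}{3 - 13} + \frac{37}{p} \right)}}{1620} = - \frac{-5 + 6 \cdot 10}{1620} = - \frac{-5 + 60}{1620} = - \frac{55}{1620} = \left(-1\right) \frac{11}{324} = - \frac{11}{324}$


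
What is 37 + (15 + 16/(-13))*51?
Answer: 9610/13 ≈ 739.23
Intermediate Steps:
37 + (15 + 16/(-13))*51 = 37 + (15 + 16*(-1/13))*51 = 37 + (15 - 16/13)*51 = 37 + (179/13)*51 = 37 + 9129/13 = 9610/13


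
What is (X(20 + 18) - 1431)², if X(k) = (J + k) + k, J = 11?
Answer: 1806336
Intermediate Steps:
X(k) = 11 + 2*k (X(k) = (11 + k) + k = 11 + 2*k)
(X(20 + 18) - 1431)² = ((11 + 2*(20 + 18)) - 1431)² = ((11 + 2*38) - 1431)² = ((11 + 76) - 1431)² = (87 - 1431)² = (-1344)² = 1806336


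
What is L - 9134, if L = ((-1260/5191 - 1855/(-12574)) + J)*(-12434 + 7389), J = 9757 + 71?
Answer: -3236879969415721/65271634 ≈ -4.9591e+7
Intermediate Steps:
J = 9828
L = -3236283778310765/65271634 (L = ((-1260/5191 - 1855/(-12574)) + 9828)*(-12434 + 7389) = ((-1260*1/5191 - 1855*(-1/12574)) + 9828)*(-5045) = ((-1260/5191 + 1855/12574) + 9828)*(-5045) = (-6213935/65271634 + 9828)*(-5045) = (641483405017/65271634)*(-5045) = -3236283778310765/65271634 ≈ -4.9582e+7)
L - 9134 = -3236283778310765/65271634 - 9134 = -3236879969415721/65271634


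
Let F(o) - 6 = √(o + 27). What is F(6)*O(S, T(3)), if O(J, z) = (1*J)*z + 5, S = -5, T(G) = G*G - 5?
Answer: -90 - 15*√33 ≈ -176.17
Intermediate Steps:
F(o) = 6 + √(27 + o) (F(o) = 6 + √(o + 27) = 6 + √(27 + o))
T(G) = -5 + G² (T(G) = G² - 5 = -5 + G²)
O(J, z) = 5 + J*z (O(J, z) = J*z + 5 = 5 + J*z)
F(6)*O(S, T(3)) = (6 + √(27 + 6))*(5 - 5*(-5 + 3²)) = (6 + √33)*(5 - 5*(-5 + 9)) = (6 + √33)*(5 - 5*4) = (6 + √33)*(5 - 20) = (6 + √33)*(-15) = -90 - 15*√33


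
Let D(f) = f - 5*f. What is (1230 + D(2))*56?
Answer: 68432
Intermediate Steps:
D(f) = -4*f
(1230 + D(2))*56 = (1230 - 4*2)*56 = (1230 - 8)*56 = 1222*56 = 68432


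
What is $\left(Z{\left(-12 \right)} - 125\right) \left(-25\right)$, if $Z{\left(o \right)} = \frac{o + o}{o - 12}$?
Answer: $3100$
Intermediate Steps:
$Z{\left(o \right)} = \frac{2 o}{-12 + o}$
$\left(Z{\left(-12 \right)} - 125\right) \left(-25\right) = \left(2 \left(-12\right) \frac{1}{-12 - 12} - 125\right) \left(-25\right) = \left(2 \left(-12\right) \frac{1}{-24} - 125\right) \left(-25\right) = \left(2 \left(-12\right) \left(- \frac{1}{24}\right) - 125\right) \left(-25\right) = \left(1 - 125\right) \left(-25\right) = \left(-124\right) \left(-25\right) = 3100$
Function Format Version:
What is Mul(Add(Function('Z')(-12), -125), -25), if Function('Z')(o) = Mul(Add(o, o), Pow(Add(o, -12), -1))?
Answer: 3100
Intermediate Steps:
Function('Z')(o) = Mul(2, o, Pow(Add(-12, o), -1)) (Function('Z')(o) = Mul(Mul(2, o), Pow(Add(-12, o), -1)) = Mul(2, o, Pow(Add(-12, o), -1)))
Mul(Add(Function('Z')(-12), -125), -25) = Mul(Add(Mul(2, -12, Pow(Add(-12, -12), -1)), -125), -25) = Mul(Add(Mul(2, -12, Pow(-24, -1)), -125), -25) = Mul(Add(Mul(2, -12, Rational(-1, 24)), -125), -25) = Mul(Add(1, -125), -25) = Mul(-124, -25) = 3100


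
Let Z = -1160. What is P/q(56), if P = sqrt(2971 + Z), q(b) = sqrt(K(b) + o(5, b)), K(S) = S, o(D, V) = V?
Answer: sqrt(12677)/28 ≈ 4.0211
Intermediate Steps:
q(b) = sqrt(2)*sqrt(b) (q(b) = sqrt(b + b) = sqrt(2*b) = sqrt(2)*sqrt(b))
P = sqrt(1811) (P = sqrt(2971 - 1160) = sqrt(1811) ≈ 42.556)
P/q(56) = sqrt(1811)/((sqrt(2)*sqrt(56))) = sqrt(1811)/((sqrt(2)*(2*sqrt(14)))) = sqrt(1811)/((4*sqrt(7))) = sqrt(1811)*(sqrt(7)/28) = sqrt(12677)/28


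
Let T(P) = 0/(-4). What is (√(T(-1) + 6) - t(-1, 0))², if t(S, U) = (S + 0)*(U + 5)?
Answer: (5 + √6)² ≈ 55.495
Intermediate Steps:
T(P) = 0 (T(P) = 0*(-¼) = 0)
t(S, U) = S*(5 + U)
(√(T(-1) + 6) - t(-1, 0))² = (√(0 + 6) - (-1)*(5 + 0))² = (√6 - (-1)*5)² = (√6 - 1*(-5))² = (√6 + 5)² = (5 + √6)²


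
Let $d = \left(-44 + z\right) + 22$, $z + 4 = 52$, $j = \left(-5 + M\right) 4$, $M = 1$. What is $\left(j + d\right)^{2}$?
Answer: $100$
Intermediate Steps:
$j = -16$ ($j = \left(-5 + 1\right) 4 = \left(-4\right) 4 = -16$)
$z = 48$ ($z = -4 + 52 = 48$)
$d = 26$ ($d = \left(-44 + 48\right) + 22 = 4 + 22 = 26$)
$\left(j + d\right)^{2} = \left(-16 + 26\right)^{2} = 10^{2} = 100$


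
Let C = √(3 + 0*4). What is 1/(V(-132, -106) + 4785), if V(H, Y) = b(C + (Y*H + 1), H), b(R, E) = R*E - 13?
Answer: -115144/212130248509 + 33*√3/848520994036 ≈ -5.4273e-7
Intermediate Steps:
C = √3 (C = √(3 + 0) = √3 ≈ 1.7320)
b(R, E) = -13 + E*R (b(R, E) = E*R - 13 = -13 + E*R)
V(H, Y) = -13 + H*(1 + √3 + H*Y) (V(H, Y) = -13 + H*(√3 + (Y*H + 1)) = -13 + H*(√3 + (H*Y + 1)) = -13 + H*(√3 + (1 + H*Y)) = -13 + H*(1 + √3 + H*Y))
1/(V(-132, -106) + 4785) = 1/((-13 - 132*(1 + √3 - 132*(-106))) + 4785) = 1/((-13 - 132*(1 + √3 + 13992)) + 4785) = 1/((-13 - 132*(13993 + √3)) + 4785) = 1/((-13 + (-1847076 - 132*√3)) + 4785) = 1/((-1847089 - 132*√3) + 4785) = 1/(-1842304 - 132*√3)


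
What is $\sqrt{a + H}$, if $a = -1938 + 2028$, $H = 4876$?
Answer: $\sqrt{4966} \approx 70.47$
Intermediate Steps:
$a = 90$
$\sqrt{a + H} = \sqrt{90 + 4876} = \sqrt{4966}$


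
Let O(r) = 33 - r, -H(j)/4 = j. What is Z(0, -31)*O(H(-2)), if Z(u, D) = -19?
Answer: -475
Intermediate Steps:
H(j) = -4*j
Z(0, -31)*O(H(-2)) = -19*(33 - (-4)*(-2)) = -19*(33 - 1*8) = -19*(33 - 8) = -19*25 = -475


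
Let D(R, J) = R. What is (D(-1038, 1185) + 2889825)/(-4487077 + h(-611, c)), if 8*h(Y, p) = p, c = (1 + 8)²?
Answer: -23110296/35896535 ≈ -0.64380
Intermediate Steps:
c = 81 (c = 9² = 81)
h(Y, p) = p/8
(D(-1038, 1185) + 2889825)/(-4487077 + h(-611, c)) = (-1038 + 2889825)/(-4487077 + (⅛)*81) = 2888787/(-4487077 + 81/8) = 2888787/(-35896535/8) = 2888787*(-8/35896535) = -23110296/35896535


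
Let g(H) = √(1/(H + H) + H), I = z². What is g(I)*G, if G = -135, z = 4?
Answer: -405*√114/8 ≈ -540.53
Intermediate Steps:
I = 16 (I = 4² = 16)
g(H) = √(H + 1/(2*H)) (g(H) = √(1/(2*H) + H) = √(H + 1/(2*H)))
g(I)*G = (√(2/16 + 4*16)/2)*(-135) = (√(2*(1/16) + 64)/2)*(-135) = (√(⅛ + 64)/2)*(-135) = (√(513/8)/2)*(-135) = ((3*√114/4)/2)*(-135) = (3*√114/8)*(-135) = -405*√114/8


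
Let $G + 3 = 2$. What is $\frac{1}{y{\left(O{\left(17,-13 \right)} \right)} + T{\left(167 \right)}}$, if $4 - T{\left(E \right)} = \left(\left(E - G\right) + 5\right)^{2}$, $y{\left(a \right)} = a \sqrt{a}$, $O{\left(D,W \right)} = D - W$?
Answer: $- \frac{133}{3979905} - \frac{2 \sqrt{30}}{59698575} \approx -3.3601 \cdot 10^{-5}$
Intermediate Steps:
$G = -1$ ($G = -3 + 2 = -1$)
$y{\left(a \right)} = a^{\frac{3}{2}}$
$T{\left(E \right)} = 4 - \left(6 + E\right)^{2}$ ($T{\left(E \right)} = 4 - \left(\left(E - -1\right) + 5\right)^{2} = 4 - \left(\left(E + 1\right) + 5\right)^{2} = 4 - \left(\left(1 + E\right) + 5\right)^{2} = 4 - \left(6 + E\right)^{2}$)
$\frac{1}{y{\left(O{\left(17,-13 \right)} \right)} + T{\left(167 \right)}} = \frac{1}{\left(17 - -13\right)^{\frac{3}{2}} + \left(4 - \left(6 + 167\right)^{2}\right)} = \frac{1}{\left(17 + 13\right)^{\frac{3}{2}} + \left(4 - 173^{2}\right)} = \frac{1}{30^{\frac{3}{2}} + \left(4 - 29929\right)} = \frac{1}{30 \sqrt{30} + \left(4 - 29929\right)} = \frac{1}{30 \sqrt{30} - 29925} = \frac{1}{-29925 + 30 \sqrt{30}}$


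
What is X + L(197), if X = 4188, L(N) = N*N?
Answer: 42997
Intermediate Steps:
L(N) = N²
X + L(197) = 4188 + 197² = 4188 + 38809 = 42997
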